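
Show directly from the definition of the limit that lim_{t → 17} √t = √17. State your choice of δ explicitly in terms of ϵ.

δ = min(17, √17·ϵ)

Fix ϵ > 0. We want δ > 0 such that 0 < |t − 17| < δ implies |√t − √17| < ϵ.
Multiplying by the conjugate, |√t − √17| = |t − 17|/(√t + √17).
Restrict δ ≤ 17 so that |t − 17| < 17 forces t > 0, and then √t + √17 > √17.
Hence |√t − √17| < |t − 17|/√17, which is < ϵ once |t − 17| < √17·ϵ.
Take δ = min(17, √17·ϵ). If 0 < |t − 17| < δ then t > 0 and |√t − √17| < |t − 17|/√17 < ϵ.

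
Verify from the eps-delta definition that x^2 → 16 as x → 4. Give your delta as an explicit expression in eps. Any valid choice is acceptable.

delta = min(1, eps/9)

Let eps > 0 be given. We seek delta > 0 with 0 < |x − 4| < delta ⇒ |x^2 − 16| < eps.
Factor: x^2 − 16 = (x − 4)(x + 4), so |x^2 − 16| = |x − 4|·|x + 4|.
Impose delta ≤ 1 so that |x| < 5; then |x + 4| ≤ 9.
Hence |x^2 − 16| ≤ 9|x − 4|, which is < eps once |x − 4| < eps/9.
Take delta = min(1, eps/9). If 0 < |x − 4| < delta then both bounds hold and |x^2 − 16| ≤ 9|x − 4| < 9·(eps/9) = eps.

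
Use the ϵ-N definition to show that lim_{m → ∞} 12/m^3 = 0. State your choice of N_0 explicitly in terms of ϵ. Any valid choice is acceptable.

N_0 = (12/ϵ)^{1/3}

Let ϵ > 0 be given. For m ≥ 1, |12/m^3 − 0| = 12/m^3.
12/m^3 < ϵ ⇔ m^3 > 12/ϵ ⇔ m > (12/ϵ)^{1/3}.
Take N_0 = (12/ϵ)^{1/3}. Then m > N_0 implies 12/m^3 < ϵ.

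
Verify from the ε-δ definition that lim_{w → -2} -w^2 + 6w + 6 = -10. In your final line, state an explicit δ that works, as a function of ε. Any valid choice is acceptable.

δ = min(1, ε/11)

Fix ε > 0. We want δ > 0 such that 0 < |w + 2| < δ implies |(-w^2 + 6w + 6) + 10| < ε.
(-w^2 + 6w + 6) + 10 = -w^2 + 6w + 16 = (w + 2)(-w + 8).
So |(-w^2 + 6w + 6) + 10| = |w + 2|·|-w + 8|.
Assume first that |w + 2| < 1, so |w| < 3. Then |-w + 8| ≤ 3 + 8 = 11.
Hence |(-w^2 + 6w + 6) + 10| ≤ 11|w + 2| < ε provided |w + 2| < ε/11.
Choosing δ = min(1, ε/11) ensures both conditions, hence |(-w^2 + 6w + 6) + 10| < ε.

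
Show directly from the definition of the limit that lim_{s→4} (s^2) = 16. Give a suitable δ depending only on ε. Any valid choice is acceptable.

Suppose ε > 0. We seek δ > 0 with 0 < |s − 4| < δ ⇒ |s^2 − 16| < ε.
Factor: s^2 − 16 = (s − 4)(s + 4), so |s^2 − 16| = |s − 4|·|s + 4|.
Impose δ ≤ 2 so that |s| < 6; then |s + 4| ≤ 10.
Hence |s^2 − 16| ≤ 10|s − 4|, which is < ε once |s − 4| < ε/10.
Take δ = min(2, ε/10). If 0 < |s − 4| < δ then both bounds hold and |s^2 − 16| ≤ 10|s − 4| < 10·(ε/10) = ε.

δ = min(2, ε/10)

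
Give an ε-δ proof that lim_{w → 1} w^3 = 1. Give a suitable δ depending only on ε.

δ = min(2, ε/13)

Let ε > 0 be given. We seek δ > 0 with 0 < |w − 1| < δ ⇒ |w^3 − 1| < ε.
Factor: w^3 − 1 = (w − 1)(w^2 + w + 1), so |w^3 − 1| = |w − 1|·|w^2 + w + 1|.
Impose δ ≤ 2 so that |w| < 3; then |w^2 + w + 1| ≤ 13.
Hence |w^3 − 1| ≤ 13|w − 1|, which is < ε once |w − 1| < ε/13.
Take δ = min(2, ε/13). If 0 < |w − 1| < δ then both bounds hold and |w^3 − 1| ≤ 13|w − 1| < 13·(ε/13) = ε.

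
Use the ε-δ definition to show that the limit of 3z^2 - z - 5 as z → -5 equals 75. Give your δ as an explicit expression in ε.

Suppose ε > 0. We want δ > 0 such that 0 < |z + 5| < δ implies |(3z^2 - z - 5) − 75| < ε.
(3z^2 - z - 5) − 75 = 3z^2 - z - 80 = (z + 5)(3z - 16).
So |(3z^2 - z - 5) − 75| = |z + 5|·|3z - 16|.
Assume first that |z + 5| < 1, so |z| < 6. Then |3z - 16| ≤ 3·6 + 16 = 34.
Hence |(3z^2 - z - 5) − 75| ≤ 34|z + 5| < ε provided |z + 5| < ε/34.
Take δ = min(1, ε/34). Then 0 < |z + 5| < δ gives both |z + 5| < 1 and |z + 5| < ε/34, so |(3z^2 - z - 5) − 75| < ε.

δ = min(1, ε/34)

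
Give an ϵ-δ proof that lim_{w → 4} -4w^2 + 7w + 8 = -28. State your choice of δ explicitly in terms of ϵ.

δ = min(1, ϵ/29)

Suppose ϵ > 0. We want δ > 0 such that 0 < |w − 4| < δ implies |(-4w^2 + 7w + 8) + 28| < ϵ.
(-4w^2 + 7w + 8) + 28 = -4w^2 + 7w + 36 = (w − 4)(-4w - 9).
So |(-4w^2 + 7w + 8) + 28| = |w − 4|·|-4w - 9|.
Require δ ≤ 1. Then |w − 4| < 1 gives |w| < 5, and by the triangle inequality |-4w - 9| ≤ 4·5 + 9 = 29.
Hence |(-4w^2 + 7w + 8) + 28| ≤ 29|w − 4| < ϵ provided |w − 4| < ϵ/29.
Take δ = min(1, ϵ/29). Then 0 < |w − 4| < δ gives both |w − 4| < 1 and |w − 4| < ϵ/29, so |(-4w^2 + 7w + 8) + 28| < ϵ.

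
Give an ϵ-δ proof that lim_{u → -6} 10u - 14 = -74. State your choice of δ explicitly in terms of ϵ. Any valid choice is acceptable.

Let ϵ > 0. We need δ > 0 so that 0 < |u + 6| < δ implies |(10u - 14) + 74| < ϵ.
Since (10u - 14) + 74 = 10(u + 6), we have |(10u - 14) + 74| = 10|u + 6|.
Thus it suffices that |u + 6| < ϵ/10.
Take δ = ϵ/10. If 0 < |u + 6| < δ then |(10u - 14) + 74| = 10|u + 6| < 10·(ϵ/10) = ϵ.

δ = ϵ/10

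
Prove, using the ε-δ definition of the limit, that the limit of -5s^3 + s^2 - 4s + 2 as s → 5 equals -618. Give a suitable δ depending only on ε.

δ = min(1, ε/448)

Let ε > 0 be given. We want δ > 0 such that 0 < |s − 5| < δ implies |(-5s^3 + s^2 - 4s + 2) + 618| < ε.
(-5s^3 + s^2 - 4s + 2) + 618 = -5s^3 + s^2 - 4s + 620 = (s − 5)(-5s^2 - 24s - 124).
So |(-5s^3 + s^2 - 4s + 2) + 618| = |s − 5|·|-5s^2 - 24s - 124|.
Require δ ≤ 1. Then |s − 5| < 1 gives |s| < 6, and by the triangle inequality |-5s^2 - 24s - 124| ≤ 5·6^2 + 24·6 + 124 = 448.
Hence |(-5s^3 + s^2 - 4s + 2) + 618| ≤ 448|s − 5| < ε provided |s − 5| < ε/448.
Take δ = min(1, ε/448). Then 0 < |s − 5| < δ gives both |s − 5| < 1 and |s − 5| < ε/448, so |(-5s^3 + s^2 - 4s + 2) + 618| < ε.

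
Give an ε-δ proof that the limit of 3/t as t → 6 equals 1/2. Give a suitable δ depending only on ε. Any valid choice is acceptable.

Let ε > 0. We seek δ > 0 such that 0 < |t − 6| < δ implies |3/t − (1/2)| < ε.
|3/t − (1/2)| = 3·|6 − t|/(6·|t|) = 3|t − 6|/(6|t|).
Require δ ≤ 3 so that |t| > 6 − 3 = 3, hence 6|t| > 18.
Then |3/t − (1/2)| < 3|t − 6|/18, which is < ε when |t − 6| < 6ε.
Take δ = min(3, 6ε). Then 0 < |t − 6| < δ gives both |t − 6| < 3 and |t − 6| < 6ε, so |3/t − (1/2)| < ε.

δ = min(3, 6ε)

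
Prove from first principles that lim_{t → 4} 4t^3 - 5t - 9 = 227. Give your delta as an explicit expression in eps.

delta = min(1, eps/239)

Fix eps > 0. We want delta > 0 such that 0 < |t − 4| < delta implies |(4t^3 - 5t - 9) − 227| < eps.
(4t^3 - 5t - 9) − 227 = 4t^3 - 5t - 236 = (t − 4)(4t^2 + 16t + 59).
So |(4t^3 - 5t - 9) − 227| = |t − 4|·|4t^2 + 16t + 59|.
Assume first that |t − 4| < 1, so |t| < 5. Then |4t^2 + 16t + 59| ≤ 4·5^2 + 16·5 + 59 = 239.
Hence |(4t^3 - 5t - 9) − 227| ≤ 239|t − 4| < eps provided |t − 4| < eps/239.
Choosing delta = min(1, eps/239) ensures both conditions, hence |(4t^3 - 5t - 9) − 227| < eps.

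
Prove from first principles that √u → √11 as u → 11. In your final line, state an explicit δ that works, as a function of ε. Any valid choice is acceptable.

Let ε > 0 be given. We want δ > 0 such that 0 < |u − 11| < δ implies |√u − √11| < ε.
Rationalise: √u − √11 = (u − 11)/(√u + √11), so |√u − √11| = |u − 11|/(√u + √11).
Restrict δ ≤ 11 so that |u − 11| < 11 forces u > 0, and then √u + √11 > √11.
Hence |√u − √11| < |u − 11|/√11, which is < ε once |u − 11| < √11·ε.
Take δ = min(11, √11·ε). If 0 < |u − 11| < δ then u > 0 and |√u − √11| < |u − 11|/√11 < ε.

δ = min(11, √11·ε)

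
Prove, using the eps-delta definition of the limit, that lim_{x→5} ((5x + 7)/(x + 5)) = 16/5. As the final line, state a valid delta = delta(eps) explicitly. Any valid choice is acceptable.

delta = min(5, (25/9)eps)

Let eps > 0 be given. We want delta > 0 with 0 < |x − 5| < delta ⇒ |(5x + 7)/(x + 5) − (16/5)| < eps.
Combining over a common denominator, (5x + 7)/(x + 5) − (16/5) = [(5x + 7)·10 − 32·(x + 5)] / [10·(x + 5)] = 18(x − 5) / (10(x + 5)).
So |(5x + 7)/(x + 5) − (16/5)| = 18|x − 5| / (10·|x + 5|).
Require delta ≤ 5, so |x + 5| ≥ |10| − |x − 5| > 10 − 5 = 5.
Hence |(5x + 7)/(x + 5) − (16/5)| < 18|x − 5|/(10·5) = (9/25)|x − 5|, which is < eps once |x − 5| < (25/9)eps.
Take delta = min(5, (25/9)eps). Then 0 < |x − 5| < delta forces both bounds, so |(5x + 7)/(x + 5) − (16/5)| < eps.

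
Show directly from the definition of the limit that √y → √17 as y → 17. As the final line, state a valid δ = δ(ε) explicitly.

δ = min(17, √17·ε)

Let ε > 0. We want δ > 0 such that 0 < |y − 17| < δ implies |√y − √17| < ε.
Rationalise: √y − √17 = (y − 17)/(√y + √17), so |√y − √17| = |y − 17|/(√y + √17).
Restrict δ ≤ 17 so that |y − 17| < 17 forces y > 0, and then √y + √17 > √17.
Hence |√y − √17| < |y − 17|/√17, which is < ε once |y − 17| < √17·ε.
Take δ = min(17, √17·ε). If 0 < |y − 17| < δ then y > 0 and |√y − √17| < |y − 17|/√17 < ε.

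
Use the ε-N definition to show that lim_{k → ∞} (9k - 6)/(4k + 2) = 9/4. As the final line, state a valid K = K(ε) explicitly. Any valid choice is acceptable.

K = (21/8)/ε

Let ε > 0. For k ≥ 1, |(9k - 6)/(4k + 2) − (9/4)| = |-42|/(4(4k + 2)) = 42/(4(4k + 2)).
Since 4k + 2 ≥ 4k for k ≥ 1, this is ≤ 42/(4·4k) = (21/8)/k.
So |(9k - 6)/(4k + 2) − (9/4)| < ε whenever k > (21/8)/ε.
Take K = (21/8)/ε. If k > K then |(9k - 6)/(4k + 2) − (9/4)| ≤ (21/8)/k < ε.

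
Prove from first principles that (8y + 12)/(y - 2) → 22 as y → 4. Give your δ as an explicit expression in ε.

Let ε > 0. We want δ > 0 with 0 < |y − 4| < δ ⇒ |(8y + 12)/(y - 2) − 22| < ε.
Combining over a common denominator, (8y + 12)/(y - 2) − 22 = [(8y + 12)·2 − 44·(y - 2)] / [2·(y - 2)] = -28(y − 4) / (2(y - 2)).
So |(8y + 12)/(y - 2) − 22| = 28|y − 4| / (2·|y − 2|).
Restrict δ ≤ 1. Then |y − 4| < 1 gives |y − 2| = |(y − 4) + 2| ≥ 2 − 1 = 1.
Hence |(8y + 12)/(y - 2) − 22| < 28|y − 4|/(2·1) = 14|y − 4|, which is < ε once |y − 4| < (1/14)ε.
Take δ = min(1, (1/14)ε). Then 0 < |y − 4| < δ forces both bounds, so |(8y + 12)/(y - 2) − 22| < ε.

δ = min(1, (1/14)ε)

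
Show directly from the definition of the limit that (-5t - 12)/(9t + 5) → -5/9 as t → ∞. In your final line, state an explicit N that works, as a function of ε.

Suppose ε > 0. We seek N > 0 such that t > N implies |(-5t - 12)/(9t + 5) + 5/9| < ε.
(-5t - 12)/(9t + 5) + 5/9 = (9(-5t - 12) − (-5)(9t + 5)) / (9(9t + 5)) = -83/(9(9t + 5)).
For t > 0 we have 9t + 5 > 9t, so |(-5t - 12)/(9t + 5) + 5/9| = 83/(9(9t + 5)) < 83/(9·9t) = (83/81)/t.
Thus |(-5t - 12)/(9t + 5) + 5/9| < ε whenever t > (83/81)/ε.
Take N = (83/81)/ε. If t > N then |(-5t - 12)/(9t + 5) + 5/9| < (83/81)/t < ε.

N = (83/81)/ε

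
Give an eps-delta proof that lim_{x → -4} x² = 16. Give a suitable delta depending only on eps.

Suppose eps > 0. We seek delta > 0 with 0 < |x + 4| < delta ⇒ |x² − 16| < eps.
Factor: x² − 16 = (x + 4)(x - 4), so |x² − 16| = |x + 4|·|x - 4|.
Restrict delta ≤ 2. Then |x + 4| < 2 gives |x| < 6, so by the triangle inequality |x - 4| ≤ 6 + 4 = 10.
Hence |x² − 16| ≤ 10|x + 4|, which is < eps once |x + 4| < eps/10.
Take delta = min(2, eps/10). If 0 < |x + 4| < delta then both bounds hold and |x² − 16| ≤ 10|x + 4| < 10·(eps/10) = eps.

delta = min(2, eps/10)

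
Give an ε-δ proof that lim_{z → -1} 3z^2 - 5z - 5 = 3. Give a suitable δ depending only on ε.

Suppose ε > 0. We want δ > 0 such that 0 < |z + 1| < δ implies |(3z^2 - 5z - 5) − 3| < ε.
(3z^2 - 5z - 5) − 3 = 3z^2 - 5z - 8 = (z + 1)(3z - 8).
So |(3z^2 - 5z - 5) − 3| = |z + 1|·|3z - 8|.
Assume first that |z + 1| < 1, so |z| < 2. Then |3z - 8| ≤ 3·2 + 8 = 14.
Hence |(3z^2 - 5z - 5) − 3| ≤ 14|z + 1| < ε provided |z + 1| < ε/14.
Choosing δ = min(1, ε/14) ensures both conditions, hence |(3z^2 - 5z - 5) − 3| < ε.

δ = min(1, ε/14)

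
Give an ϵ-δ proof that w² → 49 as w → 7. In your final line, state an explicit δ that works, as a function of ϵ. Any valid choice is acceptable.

δ = min(1, ϵ/15)

Let ϵ > 0 be given. We seek δ > 0 with 0 < |w − 7| < δ ⇒ |w² − 49| < ϵ.
Factor: w² − 49 = (w − 7)(w + 7), so |w² − 49| = |w − 7|·|w + 7|.
Impose δ ≤ 1 so that |w| < 8; then |w + 7| ≤ 15.
Hence |w² − 49| ≤ 15|w − 7|, which is < ϵ once |w − 7| < ϵ/15.
Take δ = min(1, ϵ/15). If 0 < |w − 7| < δ then both bounds hold and |w² − 49| ≤ 15|w − 7| < 15·(ϵ/15) = ϵ.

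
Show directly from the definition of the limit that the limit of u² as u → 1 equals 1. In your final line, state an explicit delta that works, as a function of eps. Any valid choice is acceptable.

delta = min(1, eps/3)

Let eps > 0 be given. We seek delta > 0 with 0 < |u − 1| < delta ⇒ |u² − 1| < eps.
Factor: u² − 1 = (u − 1)(u + 1), so |u² − 1| = |u − 1|·|u + 1|.
Restrict delta ≤ 1. Then |u − 1| < 1 gives |u| < 2, so by the triangle inequality |u + 1| ≤ 2 + 1 = 3.
Hence |u² − 1| ≤ 3|u − 1|, which is < eps once |u − 1| < eps/3.
Take delta = min(1, eps/3). If 0 < |u − 1| < delta then both bounds hold and |u² − 1| ≤ 3|u − 1| < 3·(eps/3) = eps.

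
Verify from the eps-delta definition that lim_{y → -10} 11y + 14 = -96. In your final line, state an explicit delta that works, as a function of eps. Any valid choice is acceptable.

delta = eps/11

Let eps > 0 be given. We need delta > 0 so that 0 < |y + 10| < delta implies |(11y + 14) + 96| < eps.
Since (11y + 14) + 96 = 11(y + 10), we have |(11y + 14) + 96| = 11|y + 10|.
So 11|y + 10| < eps exactly when |y + 10| < eps/11.
Take delta = eps/11. If 0 < |y + 10| < delta then |(11y + 14) + 96| = 11|y + 10| < 11·(eps/11) = eps.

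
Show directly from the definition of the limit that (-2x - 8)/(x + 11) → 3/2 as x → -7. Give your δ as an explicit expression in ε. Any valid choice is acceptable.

Suppose ε > 0. We want δ > 0 with 0 < |x + 7| < δ ⇒ |(-2x - 8)/(x + 11) − (3/2)| < ε.
Combining over a common denominator, (-2x - 8)/(x + 11) − (3/2) = [(-2x - 8)·4 − 6·(x + 11)] / [4·(x + 11)] = -14(x + 7) / (4(x + 11)).
So |(-2x - 8)/(x + 11) − (3/2)| = 14|x + 7| / (4·|x + 11|).
Require δ ≤ 2, so |x + 11| ≥ |4| − |x + 7| > 4 − 2 = 2.
Hence |(-2x - 8)/(x + 11) − (3/2)| < 14|x + 7|/(4·2) = (7/4)|x + 7|, which is < ε once |x + 7| < (4/7)ε.
Take δ = min(2, (4/7)ε). Then 0 < |x + 7| < δ forces both bounds, so |(-2x - 8)/(x + 11) − (3/2)| < ε.

δ = min(2, (4/7)ε)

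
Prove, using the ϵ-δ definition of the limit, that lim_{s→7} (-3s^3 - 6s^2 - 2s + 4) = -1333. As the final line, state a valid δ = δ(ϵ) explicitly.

δ = min(1, ϵ/599)

Suppose ϵ > 0. We want δ > 0 such that 0 < |s − 7| < δ implies |(-3s^3 - 6s^2 - 2s + 4) + 1333| < ϵ.
(-3s^3 - 6s^2 - 2s + 4) + 1333 = -3s^3 - 6s^2 - 2s + 1337 = (s − 7)(-3s^2 - 27s - 191).
So |(-3s^3 - 6s^2 - 2s + 4) + 1333| = |s − 7|·|-3s^2 - 27s - 191|.
Assume first that |s − 7| < 1, so |s| < 8. Then |-3s^2 - 27s - 191| ≤ 3·8^2 + 27·8 + 191 = 599.
Hence |(-3s^3 - 6s^2 - 2s + 4) + 1333| ≤ 599|s − 7| < ϵ provided |s − 7| < ϵ/599.
Choosing δ = min(1, ϵ/599) ensures both conditions, hence |(-3s^3 - 6s^2 - 2s + 4) + 1333| < ϵ.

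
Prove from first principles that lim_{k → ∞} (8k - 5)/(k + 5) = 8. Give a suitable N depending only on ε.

N = 45/ε

Let ε > 0. For k ≥ 1, |(8k - 5)/(k + 5) − 8| = |-45|/((k + 5)) = 45/((k + 5)).
Since k + 5 ≥ k for k ≥ 1, this is ≤ 45/(k) = 45/k.
So |(8k - 5)/(k + 5) − 8| < ε whenever k > 45/ε.
Take N = 45/ε. If k > N then |(8k - 5)/(k + 5) − 8| ≤ 45/k < ε.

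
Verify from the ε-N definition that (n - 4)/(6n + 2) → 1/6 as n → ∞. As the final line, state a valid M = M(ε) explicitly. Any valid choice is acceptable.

M = (13/18)/ε

Fix ε > 0. For n ≥ 1, |(n - 4)/(6n + 2) − (1/6)| = |-26|/(6(6n + 2)) = 26/(6(6n + 2)).
Since 6n + 2 ≥ 6n for n ≥ 1, this is ≤ 26/(6·6n) = (13/18)/n.
So |(n - 4)/(6n + 2) − (1/6)| < ε whenever n > (13/18)/ε.
Take M = (13/18)/ε. If n > M then |(n - 4)/(6n + 2) − (1/6)| ≤ (13/18)/n < ε.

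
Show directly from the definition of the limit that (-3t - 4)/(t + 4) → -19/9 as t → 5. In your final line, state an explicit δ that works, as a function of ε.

δ = min(9/2, (81/16)ε)

Suppose ε > 0. We want δ > 0 with 0 < |t − 5| < δ ⇒ |(-3t - 4)/(t + 4) + 19/9| < ε.
Combining over a common denominator, (-3t - 4)/(t + 4) + 19/9 = [(-3t - 4)·9 − (-19)·(t + 4)] / [9·(t + 4)] = -8(t − 5) / (9(t + 4)).
So |(-3t - 4)/(t + 4) + 19/9| = 8|t − 5| / (9·|t + 4|).
Require δ ≤ 9/2, so |t + 4| ≥ |9| − |t − 5| > 9 − 9/2 = 9/2.
Hence |(-3t - 4)/(t + 4) + 19/9| < 8|t − 5|/(9·(9/2)) = (16/81)|t − 5|, which is < ε once |t − 5| < (81/16)ε.
Take δ = min(9/2, (81/16)ε). Then 0 < |t − 5| < δ forces both bounds, so |(-3t - 4)/(t + 4) + 19/9| < ε.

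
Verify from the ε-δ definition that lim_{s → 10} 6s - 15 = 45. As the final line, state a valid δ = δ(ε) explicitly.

Fix ε > 0. We need δ > 0 so that 0 < |s − 10| < δ implies |(6s - 15) − 45| < ε.
|(6s - 15) − 45| = |6s - 60| = 6|s − 10|.
Thus it suffices that |s − 10| < ε/6.
Choosing δ = ε/6 gives |(6s - 15) − 45| = 6|s − 10| < ε whenever |s − 10| < δ.

δ = ε/6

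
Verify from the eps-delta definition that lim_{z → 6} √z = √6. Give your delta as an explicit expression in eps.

Let eps > 0. We want delta > 0 such that 0 < |z − 6| < delta implies |√z − √6| < eps.
Multiplying by the conjugate, |√z − √6| = |z − 6|/(√z + √6).
Restrict delta ≤ 6 so that |z − 6| < 6 forces z > 0, and then √z + √6 > √6.
Hence |√z − √6| < |z − 6|/√6, which is < eps once |z − 6| < √6·eps.
Take delta = min(6, √6·eps). If 0 < |z − 6| < delta then z > 0 and |√z − √6| < |z − 6|/√6 < eps.

delta = min(6, √6·eps)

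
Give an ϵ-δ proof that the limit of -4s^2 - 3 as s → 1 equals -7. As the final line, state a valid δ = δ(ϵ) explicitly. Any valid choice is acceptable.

δ = min(1, ϵ/12)

Suppose ϵ > 0. We want δ > 0 such that 0 < |s − 1| < δ implies |(-4s^2 - 3) + 7| < ϵ.
(-4s^2 - 3) + 7 = -4s^2 + 4 = (s − 1)(-4s - 4).
So |(-4s^2 - 3) + 7| = |s − 1|·|-4s - 4|.
Require δ ≤ 1. Then |s − 1| < 1 gives |s| < 2, and by the triangle inequality |-4s - 4| ≤ 4·2 + 4 = 12.
Hence |(-4s^2 - 3) + 7| ≤ 12|s − 1| < ϵ provided |s − 1| < ϵ/12.
Choosing δ = min(1, ϵ/12) ensures both conditions, hence |(-4s^2 - 3) + 7| < ϵ.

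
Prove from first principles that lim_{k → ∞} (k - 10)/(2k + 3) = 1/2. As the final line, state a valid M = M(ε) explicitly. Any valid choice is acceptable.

M = (23/4)/ε

Let ε > 0 be given. For k ≥ 1, |(k - 10)/(2k + 3) − (1/2)| = |-23|/(2(2k + 3)) = 23/(2(2k + 3)).
Since 2k + 3 ≥ 2k for k ≥ 1, this is ≤ 23/(2·2k) = (23/4)/k.
So |(k - 10)/(2k + 3) − (1/2)| < ε whenever k > (23/4)/ε.
Take M = (23/4)/ε. If k > M then |(k - 10)/(2k + 3) − (1/2)| ≤ (23/4)/k < ε.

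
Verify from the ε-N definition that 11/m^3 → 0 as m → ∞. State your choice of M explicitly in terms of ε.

M = (11/ε)^{1/3}

Let ε > 0. For m ≥ 1, |11/m^3 − 0| = 11/m^3.
11/m^3 < ε ⇔ m^3 > 11/ε ⇔ m > (11/ε)^{1/3}.
Take M = (11/ε)^{1/3}. Then m > M implies 11/m^3 < ε.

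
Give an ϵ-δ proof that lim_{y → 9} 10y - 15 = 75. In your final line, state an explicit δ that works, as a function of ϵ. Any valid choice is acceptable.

Let ϵ > 0 be given. We need δ > 0 so that 0 < |y − 9| < δ implies |(10y - 15) − 75| < ϵ.
Since (10y - 15) − 75 = 10(y − 9), we have |(10y - 15) − 75| = 10|y − 9|.
So 10|y − 9| < ϵ exactly when |y − 9| < ϵ/10.
Take δ = ϵ/10. If 0 < |y − 9| < δ then |(10y - 15) − 75| = 10|y − 9| < 10·(ϵ/10) = ϵ.

δ = ϵ/10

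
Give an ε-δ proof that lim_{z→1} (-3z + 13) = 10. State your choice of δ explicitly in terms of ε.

δ = ε/3

Suppose ε > 0. We need δ > 0 so that 0 < |z − 1| < δ implies |(-3z + 13) − 10| < ε.
Since (-3z + 13) − 10 = -3(z − 1), we have |(-3z + 13) − 10| = 3|z − 1|.
Thus it suffices that |z − 1| < ε/3.
Take δ = ε/3. If 0 < |z − 1| < δ then |(-3z + 13) − 10| = 3|z − 1| < 3·(ε/3) = ε.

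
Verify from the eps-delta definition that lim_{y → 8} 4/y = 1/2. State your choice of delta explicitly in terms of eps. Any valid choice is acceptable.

delta = min(4, 8eps)

Suppose eps > 0. We seek delta > 0 such that 0 < |y − 8| < delta implies |4/y − (1/2)| < eps.
|4/y − (1/2)| = 4·|8 − y|/(8·|y|) = 4|y − 8|/(8|y|).
Require delta ≤ 4 so that |y| > 8 − 4 = 4, hence 8|y| > 32.
Then |4/y − (1/2)| < 4|y − 8|/32, which is < eps when |y − 8| < 8eps.
Take delta = min(4, 8eps). Then 0 < |y − 8| < delta gives both |y − 8| < 4 and |y − 8| < 8eps, so |4/y − (1/2)| < eps.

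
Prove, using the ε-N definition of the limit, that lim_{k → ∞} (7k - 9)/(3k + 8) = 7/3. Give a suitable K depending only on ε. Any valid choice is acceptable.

K = (83/9)/ε

Let ε > 0 be given. For k ≥ 1, |(7k - 9)/(3k + 8) − (7/3)| = |-83|/(3(3k + 8)) = 83/(3(3k + 8)).
Since 3k + 8 ≥ 3k for k ≥ 1, this is ≤ 83/(3·3k) = (83/9)/k.
So |(7k - 9)/(3k + 8) − (7/3)| < ε whenever k > (83/9)/ε.
Take K = (83/9)/ε. If k > K then |(7k - 9)/(3k + 8) − (7/3)| ≤ (83/9)/k < ε.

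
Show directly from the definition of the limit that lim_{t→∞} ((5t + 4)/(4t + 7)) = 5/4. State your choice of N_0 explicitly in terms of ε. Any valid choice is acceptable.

N_0 = (19/16)/ε

Suppose ε > 0. We seek N_0 > 0 such that t > N_0 implies |(5t + 4)/(4t + 7) − (5/4)| < ε.
(5t + 4)/(4t + 7) − (5/4) = (4(5t + 4) − 5(4t + 7)) / (4(4t + 7)) = -19/(4(4t + 7)).
For t > 0 we have 4t + 7 > 4t, so |(5t + 4)/(4t + 7) − (5/4)| = 19/(4(4t + 7)) < 19/(4·4t) = (19/16)/t.
Thus |(5t + 4)/(4t + 7) − (5/4)| < ε whenever t > (19/16)/ε.
Take N_0 = (19/16)/ε. If t > N_0 then |(5t + 4)/(4t + 7) − (5/4)| < (19/16)/t < ε.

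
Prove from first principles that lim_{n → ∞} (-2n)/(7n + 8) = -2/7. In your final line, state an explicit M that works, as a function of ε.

Let ε > 0. For n ≥ 1, |(-2n)/(7n + 8) + 2/7| = |16|/(7(7n + 8)) = 16/(7(7n + 8)).
Since 7n + 8 ≥ 7n for n ≥ 1, this is ≤ 16/(7·7n) = (16/49)/n.
So |(-2n)/(7n + 8) + 2/7| < ε whenever n > (16/49)/ε.
Take M = (16/49)/ε. If n > M then |(-2n)/(7n + 8) + 2/7| ≤ (16/49)/n < ε.

M = (16/49)/ε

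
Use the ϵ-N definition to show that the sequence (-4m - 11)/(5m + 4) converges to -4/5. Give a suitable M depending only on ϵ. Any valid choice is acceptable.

Let ϵ > 0 be given. For m ≥ 1, |(-4m - 11)/(5m + 4) + 4/5| = |-39|/(5(5m + 4)) = 39/(5(5m + 4)).
Since 5m + 4 ≥ 5m for m ≥ 1, this is ≤ 39/(5·5m) = (39/25)/m.
So |(-4m - 11)/(5m + 4) + 4/5| < ϵ whenever m > (39/25)/ϵ.
Take M = (39/25)/ϵ. If m > M then |(-4m - 11)/(5m + 4) + 4/5| ≤ (39/25)/m < ϵ.

M = (39/25)/ϵ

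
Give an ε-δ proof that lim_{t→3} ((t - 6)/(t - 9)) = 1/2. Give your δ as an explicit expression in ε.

δ = min(3, 6ε)

Let ε > 0 be given. We want δ > 0 with 0 < |t − 3| < δ ⇒ |(t - 6)/(t - 9) − (1/2)| < ε.
Combining over a common denominator, (t - 6)/(t - 9) − (1/2) = [(t - 6)·(-6) − (-3)·(t - 9)] / [(-6)·(t - 9)] = -3(t − 3) / ((-6)(t - 9)).
So |(t - 6)/(t - 9) − (1/2)| = 3|t − 3| / (6·|t − 9|).
Require δ ≤ 3, so |t − 9| ≥ |-6| − |t − 3| > 6 − 3 = 3.
Hence |(t - 6)/(t - 9) − (1/2)| < 3|t − 3|/(6·3) = (1/6)|t − 3|, which is < ε once |t − 3| < 6ε.
Take δ = min(3, 6ε). Then 0 < |t − 3| < δ forces both bounds, so |(t - 6)/(t - 9) − (1/2)| < ε.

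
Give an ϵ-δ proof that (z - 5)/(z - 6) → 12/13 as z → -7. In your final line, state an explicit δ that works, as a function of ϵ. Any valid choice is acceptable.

δ = min(13/2, (169/2)ϵ)

Let ϵ > 0 be given. We want δ > 0 with 0 < |z + 7| < δ ⇒ |(z - 5)/(z - 6) − (12/13)| < ϵ.
Combining over a common denominator, (z - 5)/(z - 6) − (12/13) = [(z - 5)·(-13) − (-12)·(z - 6)] / [(-13)·(z - 6)] = -1(z + 7) / ((-13)(z - 6)).
So |(z - 5)/(z - 6) − (12/13)| = |z + 7| / (13·|z − 6|).
Restrict δ ≤ 13/2. Then |z + 7| < 13/2 gives |z − 6| = |(z + 7) + (-13)| ≥ 13 − 13/2 = 13/2.
Hence |(z - 5)/(z - 6) − (12/13)| < |z + 7|/(13·(13/2)) = (2/169)|z + 7|, which is < ϵ once |z + 7| < (169/2)ϵ.
Take δ = min(13/2, (169/2)ϵ). Then 0 < |z + 7| < δ forces both bounds, so |(z - 5)/(z - 6) − (12/13)| < ϵ.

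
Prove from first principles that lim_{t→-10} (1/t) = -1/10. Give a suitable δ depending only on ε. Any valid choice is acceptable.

δ = min(5, 50ε)

Let ε > 0. We seek δ > 0 such that 0 < |t + 10| < δ implies |1/t + 1/10| < ε.
|1/t + 1/10| = |-10 − t|/(10·|t|) = |t + 10|/(10|t|).
Restrict δ ≤ 5. Then |t + 10| < 5 gives |t| > 5, so 10|t| > 50.
Then |1/t + 1/10| < |t + 10|/50, which is < ε when |t + 10| < 50ε.
Take δ = min(5, 50ε). Then 0 < |t + 10| < δ gives both |t + 10| < 5 and |t + 10| < 50ε, so |1/t + 1/10| < ε.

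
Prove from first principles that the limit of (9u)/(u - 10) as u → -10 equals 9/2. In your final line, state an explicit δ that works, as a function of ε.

δ = min(10, (20/9)ε)

Let ε > 0. We want δ > 0 with 0 < |u + 10| < δ ⇒ |(9u)/(u - 10) − (9/2)| < ε.
Combining over a common denominator, (9u)/(u - 10) − (9/2) = [(9u)·(-20) − (-90)·(u - 10)] / [(-20)·(u - 10)] = -90(u + 10) / ((-20)(u - 10)).
So |(9u)/(u - 10) − (9/2)| = 90|u + 10| / (20·|u − 10|).
Require δ ≤ 10, so |u − 10| ≥ |-20| − |u + 10| > 20 − 10 = 10.
Hence |(9u)/(u - 10) − (9/2)| < 90|u + 10|/(20·10) = (9/20)|u + 10|, which is < ε once |u + 10| < (20/9)ε.
Take δ = min(10, (20/9)ε). Then 0 < |u + 10| < δ forces both bounds, so |(9u)/(u - 10) − (9/2)| < ε.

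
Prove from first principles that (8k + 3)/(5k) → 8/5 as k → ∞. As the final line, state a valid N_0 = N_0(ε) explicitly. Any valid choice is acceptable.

Let ε > 0. For k ≥ 1, |(8k + 3)/(5k) − (8/5)| = |15|/(5(5k)) = 15/(5(5k)).
Since 5k ≥ 5k for k ≥ 1, this is ≤ 15/(5·5k) = (3/5)/k.
So |(8k + 3)/(5k) − (8/5)| < ε whenever k > (3/5)/ε.
Take N_0 = (3/5)/ε. If k > N_0 then |(8k + 3)/(5k) − (8/5)| ≤ (3/5)/k < ε.

N_0 = (3/5)/ε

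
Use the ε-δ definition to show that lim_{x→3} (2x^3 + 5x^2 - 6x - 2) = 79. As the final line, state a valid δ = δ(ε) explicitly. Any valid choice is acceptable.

Fix ε > 0. We want δ > 0 such that 0 < |x − 3| < δ implies |(2x^3 + 5x^2 - 6x - 2) − 79| < ε.
(2x^3 + 5x^2 - 6x - 2) − 79 = 2x^3 + 5x^2 - 6x - 81 = (x − 3)(2x^2 + 11x + 27).
So |(2x^3 + 5x^2 - 6x - 2) − 79| = |x − 3|·|2x^2 + 11x + 27|.
Require δ ≤ 1. Then |x − 3| < 1 gives |x| < 4, and by the triangle inequality |2x^2 + 11x + 27| ≤ 2·4^2 + 11·4 + 27 = 103.
Hence |(2x^3 + 5x^2 - 6x - 2) − 79| ≤ 103|x − 3| < ε provided |x − 3| < ε/103.
Take δ = min(1, ε/103). Then 0 < |x − 3| < δ gives both |x − 3| < 1 and |x − 3| < ε/103, so |(2x^3 + 5x^2 - 6x - 2) − 79| < ε.

δ = min(1, ε/103)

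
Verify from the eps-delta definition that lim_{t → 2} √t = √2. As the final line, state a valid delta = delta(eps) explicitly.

Let eps > 0 be given. We want delta > 0 such that 0 < |t − 2| < delta implies |√t − √2| < eps.
Rationalise: √t − √2 = (t − 2)/(√t + √2), so |√t − √2| = |t − 2|/(√t + √2).
Restrict delta ≤ 2 so that |t − 2| < 2 forces t > 0, and then √t + √2 > √2.
Hence |√t − √2| < |t − 2|/√2, which is < eps once |t − 2| < √2·eps.
Take delta = min(2, √2·eps). If 0 < |t − 2| < delta then t > 0 and |√t − √2| < |t − 2|/√2 < eps.

delta = min(2, √2·eps)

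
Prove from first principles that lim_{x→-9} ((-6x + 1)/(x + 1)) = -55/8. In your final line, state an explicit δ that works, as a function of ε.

δ = min(4, (32/7)ε)

Fix ε > 0. We want δ > 0 with 0 < |x + 9| < δ ⇒ |(-6x + 1)/(x + 1) + 55/8| < ε.
Combining over a common denominator, (-6x + 1)/(x + 1) + 55/8 = [(-6x + 1)·(-8) − 55·(x + 1)] / [(-8)·(x + 1)] = -7(x + 9) / ((-8)(x + 1)).
So |(-6x + 1)/(x + 1) + 55/8| = 7|x + 9| / (8·|x + 1|).
Require δ ≤ 4, so |x + 1| ≥ |-8| − |x + 9| > 8 − 4 = 4.
Hence |(-6x + 1)/(x + 1) + 55/8| < 7|x + 9|/(8·4) = (7/32)|x + 9|, which is < ε once |x + 9| < (32/7)ε.
Take δ = min(4, (32/7)ε). Then 0 < |x + 9| < δ forces both bounds, so |(-6x + 1)/(x + 1) + 55/8| < ε.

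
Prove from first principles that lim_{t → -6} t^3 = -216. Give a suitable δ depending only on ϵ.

Suppose ϵ > 0. We seek δ > 0 with 0 < |t + 6| < δ ⇒ |t^3 + 216| < ϵ.
Factor: t^3 + 216 = (t + 6)(t^2 - 6t + 36), so |t^3 + 216| = |t + 6|·|t^2 - 6t + 36|.
Impose δ ≤ 2 so that |t| < 8; then |t^2 - 6t + 36| ≤ 148.
Hence |t^3 + 216| ≤ 148|t + 6|, which is < ϵ once |t + 6| < ϵ/148.
Take δ = min(2, ϵ/148). If 0 < |t + 6| < δ then both bounds hold and |t^3 + 216| ≤ 148|t + 6| < 148·(ϵ/148) = ϵ.

δ = min(2, ϵ/148)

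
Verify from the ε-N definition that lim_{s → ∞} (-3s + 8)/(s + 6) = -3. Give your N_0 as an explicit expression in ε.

Fix ε > 0. We seek N_0 > 0 such that s > N_0 implies |(-3s + 8)/(s + 6) + 3| < ε.
(-3s + 8)/(s + 6) + 3 = ((-3s + 8) − (-3)(s + 6)) / ((s + 6)) = 26/((s + 6)).
For s > 0 we have s + 6 > s, so |(-3s + 8)/(s + 6) + 3| = 26/((s + 6)) < 26/(s) = 26/s.
Thus |(-3s + 8)/(s + 6) + 3| < ε whenever s > 26/ε.
Take N_0 = 26/ε. If s > N_0 then |(-3s + 8)/(s + 6) + 3| < 26/s < ε.

N_0 = 26/ε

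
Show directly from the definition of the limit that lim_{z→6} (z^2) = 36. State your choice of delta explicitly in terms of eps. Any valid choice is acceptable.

delta = min(2, eps/14)

Suppose eps > 0. We seek delta > 0 with 0 < |z − 6| < delta ⇒ |z^2 − 36| < eps.
Factor: z^2 − 36 = (z − 6)(z + 6), so |z^2 − 36| = |z − 6|·|z + 6|.
Impose delta ≤ 2 so that |z| < 8; then |z + 6| ≤ 14.
Hence |z^2 − 36| ≤ 14|z − 6|, which is < eps once |z − 6| < eps/14.
Take delta = min(2, eps/14). If 0 < |z − 6| < delta then both bounds hold and |z^2 − 36| ≤ 14|z − 6| < 14·(eps/14) = eps.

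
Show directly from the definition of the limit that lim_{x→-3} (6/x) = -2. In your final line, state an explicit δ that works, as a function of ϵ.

δ = min(3/2, (3/4)ϵ)

Fix ϵ > 0. We seek δ > 0 such that 0 < |x + 3| < δ implies |6/x + 2| < ϵ.
|6/x + 2| = 6·|-3 − x|/(3·|x|) = 6|x + 3|/(3|x|).
Restrict δ ≤ 3/2. Then |x + 3| < 3/2 gives |x| > 3/2, so 3|x| > 9/2.
Then |6/x + 2| < 6|x + 3|/(9/2), which is < ϵ when |x + 3| < (3/4)ϵ.
Take δ = min(3/2, (3/4)ϵ). Then 0 < |x + 3| < δ gives both |x + 3| < 3/2 and |x + 3| < (3/4)ϵ, so |6/x + 2| < ϵ.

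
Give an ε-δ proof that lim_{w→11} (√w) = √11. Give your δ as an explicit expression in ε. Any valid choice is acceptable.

Fix ε > 0. We want δ > 0 such that 0 < |w − 11| < δ implies |√w − √11| < ε.
Multiplying by the conjugate, |√w − √11| = |w − 11|/(√w + √11).
Restrict δ ≤ 11 so that |w − 11| < 11 forces w > 0, and then √w + √11 > √11.
Hence |√w − √11| < |w − 11|/√11, which is < ε once |w − 11| < √11·ε.
Take δ = min(11, √11·ε). If 0 < |w − 11| < δ then w > 0 and |√w − √11| < |w − 11|/√11 < ε.

δ = min(11, √11·ε)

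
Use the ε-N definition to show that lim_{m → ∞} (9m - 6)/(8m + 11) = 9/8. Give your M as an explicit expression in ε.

Fix ε > 0. For m ≥ 1, |(9m - 6)/(8m + 11) − (9/8)| = |-147|/(8(8m + 11)) = 147/(8(8m + 11)).
Since 8m + 11 ≥ 8m for m ≥ 1, this is ≤ 147/(8·8m) = (147/64)/m.
So |(9m - 6)/(8m + 11) − (9/8)| < ε whenever m > (147/64)/ε.
Take M = (147/64)/ε. If m > M then |(9m - 6)/(8m + 11) − (9/8)| ≤ (147/64)/m < ε.

M = (147/64)/ε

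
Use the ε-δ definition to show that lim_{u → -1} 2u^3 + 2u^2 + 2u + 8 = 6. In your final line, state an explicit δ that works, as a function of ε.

Let ε > 0. We want δ > 0 such that 0 < |u + 1| < δ implies |(2u^3 + 2u^2 + 2u + 8) − 6| < ε.
(2u^3 + 2u^2 + 2u + 8) − 6 = 2u^3 + 2u^2 + 2u + 2 = (u + 1)(2u^2 + 2).
So |(2u^3 + 2u^2 + 2u + 8) − 6| = |u + 1|·|2u^2 + 2|.
Assume first that |u + 1| < 1, so |u| < 2. Then |2u^2 + 2| ≤ 2·2^2 + 2 = 10.
Hence |(2u^3 + 2u^2 + 2u + 8) − 6| ≤ 10|u + 1| < ε provided |u + 1| < ε/10.
Choosing δ = min(1, ε/10) ensures both conditions, hence |(2u^3 + 2u^2 + 2u + 8) − 6| < ε.

δ = min(1, ε/10)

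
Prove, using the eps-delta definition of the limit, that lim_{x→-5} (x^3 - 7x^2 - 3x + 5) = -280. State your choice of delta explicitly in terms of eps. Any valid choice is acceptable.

delta = min(2, eps/190)

Fix eps > 0. We want delta > 0 such that 0 < |x + 5| < delta implies |(x^3 - 7x^2 - 3x + 5) + 280| < eps.
(x^3 - 7x^2 - 3x + 5) + 280 = x^3 - 7x^2 - 3x + 285 = (x + 5)(x^2 - 12x + 57).
So |(x^3 - 7x^2 - 3x + 5) + 280| = |x + 5|·|x^2 - 12x + 57|.
Assume first that |x + 5| < 2, so |x| < 7. Then |x^2 - 12x + 57| ≤ 7^2 + 12·7 + 57 = 190.
Hence |(x^3 - 7x^2 - 3x + 5) + 280| ≤ 190|x + 5| < eps provided |x + 5| < eps/190.
Choosing delta = min(2, eps/190) ensures both conditions, hence |(x^3 - 7x^2 - 3x + 5) + 280| < eps.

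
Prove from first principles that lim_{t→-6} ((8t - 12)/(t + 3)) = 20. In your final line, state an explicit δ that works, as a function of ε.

δ = min(3/2, (1/8)ε)

Let ε > 0 be given. We want δ > 0 with 0 < |t + 6| < δ ⇒ |(8t - 12)/(t + 3) − 20| < ε.
Combining over a common denominator, (8t - 12)/(t + 3) − 20 = [(8t - 12)·(-3) − (-60)·(t + 3)] / [(-3)·(t + 3)] = 36(t + 6) / ((-3)(t + 3)).
So |(8t - 12)/(t + 3) − 20| = 36|t + 6| / (3·|t + 3|).
Require δ ≤ 3/2, so |t + 3| ≥ |-3| − |t + 6| > 3 − 3/2 = 3/2.
Hence |(8t - 12)/(t + 3) − 20| < 36|t + 6|/(3·(3/2)) = 8|t + 6|, which is < ε once |t + 6| < (1/8)ε.
Take δ = min(3/2, (1/8)ε). Then 0 < |t + 6| < δ forces both bounds, so |(8t - 12)/(t + 3) − 20| < ε.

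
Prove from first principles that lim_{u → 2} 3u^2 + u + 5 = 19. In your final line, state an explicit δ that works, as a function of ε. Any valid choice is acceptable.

Suppose ε > 0. We want δ > 0 such that 0 < |u − 2| < δ implies |(3u^2 + u + 5) − 19| < ε.
(3u^2 + u + 5) − 19 = 3u^2 + u - 14 = (u − 2)(3u + 7).
So |(3u^2 + u + 5) − 19| = |u − 2|·|3u + 7|.
Require δ ≤ 1. Then |u − 2| < 1 gives |u| < 3, and by the triangle inequality |3u + 7| ≤ 3·3 + 7 = 16.
Hence |(3u^2 + u + 5) − 19| ≤ 16|u − 2| < ε provided |u − 2| < ε/16.
Choosing δ = min(1, ε/16) ensures both conditions, hence |(3u^2 + u + 5) − 19| < ε.

δ = min(1, ε/16)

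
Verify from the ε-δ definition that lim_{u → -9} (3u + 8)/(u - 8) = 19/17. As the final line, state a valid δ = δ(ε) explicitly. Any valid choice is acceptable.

Fix ε > 0. We want δ > 0 with 0 < |u + 9| < δ ⇒ |(3u + 8)/(u - 8) − (19/17)| < ε.
Combining over a common denominator, (3u + 8)/(u - 8) − (19/17) = [(3u + 8)·(-17) − (-19)·(u - 8)] / [(-17)·(u - 8)] = -32(u + 9) / ((-17)(u - 8)).
So |(3u + 8)/(u - 8) − (19/17)| = 32|u + 9| / (17·|u − 8|).
Require δ ≤ 17/2, so |u − 8| ≥ |-17| − |u + 9| > 17 − 17/2 = 17/2.
Hence |(3u + 8)/(u - 8) − (19/17)| < 32|u + 9|/(17·(17/2)) = (64/289)|u + 9|, which is < ε once |u + 9| < (289/64)ε.
Take δ = min(17/2, (289/64)ε). Then 0 < |u + 9| < δ forces both bounds, so |(3u + 8)/(u - 8) − (19/17)| < ε.

δ = min(17/2, (289/64)ε)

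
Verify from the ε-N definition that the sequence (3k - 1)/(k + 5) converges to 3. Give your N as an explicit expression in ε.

Suppose ε > 0. For k ≥ 1, |(3k - 1)/(k + 5) − 3| = |-16|/((k + 5)) = 16/((k + 5)).
Since k + 5 ≥ k for k ≥ 1, this is ≤ 16/(k) = 16/k.
So |(3k - 1)/(k + 5) − 3| < ε whenever k > 16/ε.
Take N = 16/ε. If k > N then |(3k - 1)/(k + 5) − 3| ≤ 16/k < ε.

N = 16/ε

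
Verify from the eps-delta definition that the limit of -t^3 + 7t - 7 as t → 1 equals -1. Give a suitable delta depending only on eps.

Let eps > 0 be given. We want delta > 0 such that 0 < |t − 1| < delta implies |(-t^3 + 7t - 7) + 1| < eps.
(-t^3 + 7t - 7) + 1 = -t^3 + 7t - 6 = (t − 1)(-t^2 - t + 6).
So |(-t^3 + 7t - 7) + 1| = |t − 1|·|-t^2 - t + 6|.
Assume first that |t − 1| < 1, so |t| < 2. Then |-t^2 - t + 6| ≤ 2^2 + 2 + 6 = 12.
Hence |(-t^3 + 7t - 7) + 1| ≤ 12|t − 1| < eps provided |t − 1| < eps/12.
Take delta = min(1, eps/12). Then 0 < |t − 1| < delta gives both |t − 1| < 1 and |t − 1| < eps/12, so |(-t^3 + 7t - 7) + 1| < eps.

delta = min(1, eps/12)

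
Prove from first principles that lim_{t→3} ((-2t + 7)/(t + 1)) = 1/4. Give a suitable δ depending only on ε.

δ = min(2, (8/9)ε)

Let ε > 0. We want δ > 0 with 0 < |t − 3| < δ ⇒ |(-2t + 7)/(t + 1) − (1/4)| < ε.
Combining over a common denominator, (-2t + 7)/(t + 1) − (1/4) = [(-2t + 7)·4 − 1·(t + 1)] / [4·(t + 1)] = -9(t − 3) / (4(t + 1)).
So |(-2t + 7)/(t + 1) − (1/4)| = 9|t − 3| / (4·|t + 1|).
Require δ ≤ 2, so |t + 1| ≥ |4| − |t − 3| > 4 − 2 = 2.
Hence |(-2t + 7)/(t + 1) − (1/4)| < 9|t − 3|/(4·2) = (9/8)|t − 3|, which is < ε once |t − 3| < (8/9)ε.
Take δ = min(2, (8/9)ε). Then 0 < |t − 3| < δ forces both bounds, so |(-2t + 7)/(t + 1) − (1/4)| < ε.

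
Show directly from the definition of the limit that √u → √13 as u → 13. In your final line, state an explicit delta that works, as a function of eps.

Let eps > 0. We want delta > 0 such that 0 < |u − 13| < delta implies |√u − √13| < eps.
Rationalise: √u − √13 = (u − 13)/(√u + √13), so |√u − √13| = |u − 13|/(√u + √13).
Restrict delta ≤ 13 so that |u − 13| < 13 forces u > 0, and then √u + √13 > √13.
Hence |√u − √13| < |u − 13|/√13, which is < eps once |u − 13| < √13·eps.
Take delta = min(13, √13·eps). If 0 < |u − 13| < delta then u > 0 and |√u − √13| < |u − 13|/√13 < eps.

delta = min(13, √13·eps)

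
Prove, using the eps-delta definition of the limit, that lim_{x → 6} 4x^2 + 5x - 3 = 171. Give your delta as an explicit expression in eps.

delta = min(1, eps/57)

Let eps > 0 be given. We want delta > 0 such that 0 < |x − 6| < delta implies |(4x^2 + 5x - 3) − 171| < eps.
(4x^2 + 5x - 3) − 171 = 4x^2 + 5x - 174 = (x − 6)(4x + 29).
So |(4x^2 + 5x - 3) − 171| = |x − 6|·|4x + 29|.
Require delta ≤ 1. Then |x − 6| < 1 gives |x| < 7, and by the triangle inequality |4x + 29| ≤ 4·7 + 29 = 57.
Hence |(4x^2 + 5x - 3) − 171| ≤ 57|x − 6| < eps provided |x − 6| < eps/57.
Take delta = min(1, eps/57). Then 0 < |x − 6| < delta gives both |x − 6| < 1 and |x − 6| < eps/57, so |(4x^2 + 5x - 3) − 171| < eps.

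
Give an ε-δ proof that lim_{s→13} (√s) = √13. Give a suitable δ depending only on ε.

δ = min(13, √13·ε)

Suppose ε > 0. We want δ > 0 such that 0 < |s − 13| < δ implies |√s − √13| < ε.
Rationalise: √s − √13 = (s − 13)/(√s + √13), so |√s − √13| = |s − 13|/(√s + √13).
Restrict δ ≤ 13 so that |s − 13| < 13 forces s > 0, and then √s + √13 > √13.
Hence |√s − √13| < |s − 13|/√13, which is < ε once |s − 13| < √13·ε.
Take δ = min(13, √13·ε). If 0 < |s − 13| < δ then s > 0 and |√s − √13| < |s − 13|/√13 < ε.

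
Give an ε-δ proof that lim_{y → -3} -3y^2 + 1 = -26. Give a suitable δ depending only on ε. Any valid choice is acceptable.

Let ε > 0. We want δ > 0 such that 0 < |y + 3| < δ implies |(-3y^2 + 1) + 26| < ε.
(-3y^2 + 1) + 26 = -3y^2 + 27 = (y + 3)(-3y + 9).
So |(-3y^2 + 1) + 26| = |y + 3|·|-3y + 9|.
Assume first that |y + 3| < 1, so |y| < 4. Then |-3y + 9| ≤ 3·4 + 9 = 21.
Hence |(-3y^2 + 1) + 26| ≤ 21|y + 3| < ε provided |y + 3| < ε/21.
Choosing δ = min(1, ε/21) ensures both conditions, hence |(-3y^2 + 1) + 26| < ε.

δ = min(1, ε/21)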